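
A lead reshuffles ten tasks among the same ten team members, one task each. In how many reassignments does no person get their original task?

1334961

The subfactorial !10 = [10!/e] (nearest integer).
10! = 3628800, and 3628800/e ≈ 1334960.92, so !10 = 1334961.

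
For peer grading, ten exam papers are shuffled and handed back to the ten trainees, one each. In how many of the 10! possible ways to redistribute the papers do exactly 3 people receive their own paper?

222480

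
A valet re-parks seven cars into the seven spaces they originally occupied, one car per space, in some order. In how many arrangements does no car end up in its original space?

1854

By inclusion-exclusion, !7 = Σ (-1)^k · 7!/k! for k=0..7
= 7! - 7!/1! + 7!/2! - 7!/3! + 7!/4! - 7!/5! + 7!/6! - 7!/7!
= 5040 - 5040 + 2520 - 840 + 210 - 42 + 7 - 1
= 1854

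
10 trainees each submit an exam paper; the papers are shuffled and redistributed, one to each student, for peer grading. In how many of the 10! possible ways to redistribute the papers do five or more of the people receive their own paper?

13264

# with exactly i fixed is C(10,i)·!(10-i); sum over i=5..10:
  i=5: C(10,5)·!5 = 252·44 = 11088
  i=6: C(10,6)·!4 = 210·9 = 1890
  i=7: C(10,7)·!3 = 120·2 = 240
  i=8: C(10,8)·!2 = 45·1 = 45
  i=9: C(10,9)·!1 = 10·0 = 0
  i=10: C(10,10)·!0 = 1·1 = 1
Total = 13264.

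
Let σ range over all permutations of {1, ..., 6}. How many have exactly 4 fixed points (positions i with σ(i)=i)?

Pick the 4 fixed positions: C(6,4) = 15 ways.
The remaining 2 must be deranged: !2 = 1.
Total: 15 × 1 = 15.

15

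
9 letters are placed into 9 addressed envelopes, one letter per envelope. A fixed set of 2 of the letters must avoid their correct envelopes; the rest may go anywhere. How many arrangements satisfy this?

Inclusion-exclusion on the 2 forbidden self-matches:
Σ_{j=0}^{2} (-1)^j C(2,j)(9-j)!
= C(2,0)·9! - C(2,1)·8! + C(2,2)·7!
= 362880 - 80640 + 5040
= 287280

287280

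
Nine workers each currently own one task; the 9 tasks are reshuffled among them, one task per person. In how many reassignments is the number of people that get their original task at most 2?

333737

Sum C(9,i)·!(9-i) for i = 0..2:
  i=0: C(9,0)·!9 = 1·133496 = 133496
  i=1: C(9,1)·!8 = 9·14833 = 133497
  i=2: C(9,2)·!7 = 36·1854 = 66744
Total = 333737.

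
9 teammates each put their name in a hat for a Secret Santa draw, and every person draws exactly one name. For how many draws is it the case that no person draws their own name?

133496

By inclusion-exclusion, !9 = Σ (-1)^k · 9!/k! for k=0..9
= 9! - 9!/1! + 9!/2! - 9!/3! + 9!/4! - 9!/5! + 9!/6! - 9!/7! + 9!/8! - 9!/9!
= 362880 - 362880 + 181440 - 60480 + 15120 - 3024 + 504 - 72 + 9 - 1
= 133496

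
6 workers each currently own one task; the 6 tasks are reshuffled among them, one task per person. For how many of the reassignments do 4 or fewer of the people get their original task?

719

# with exactly i fixed is C(6,i)·!(6-i); sum over i=0..4:
  i=0: C(6,0)·!6 = 1·265 = 265
  i=1: C(6,1)·!5 = 6·44 = 264
  i=2: C(6,2)·!4 = 15·9 = 135
  i=3: C(6,3)·!3 = 20·2 = 40
  i=4: C(6,4)·!2 = 15·1 = 15
Total = 719.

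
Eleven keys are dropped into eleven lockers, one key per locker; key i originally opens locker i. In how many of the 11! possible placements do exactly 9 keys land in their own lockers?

55

Pick the 9 fixed positions: C(11,9) = 55 ways.
The other 2 form a derangement: !2 = 1.
Total: 55 × 1 = 55.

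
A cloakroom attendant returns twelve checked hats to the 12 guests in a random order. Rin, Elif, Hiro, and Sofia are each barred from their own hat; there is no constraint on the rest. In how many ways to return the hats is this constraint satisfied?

339696000

Let A_j be the event that the j-th constrained one is fixed. By inclusion-exclusion over the 4 events:
Σ_{j=0}^{4} (-1)^j C(4,j)(12-j)!
= C(4,0)·12! - C(4,1)·11! + C(4,2)·10! - C(4,3)·9! + C(4,4)·8!
= 479001600 - 159667200 + 21772800 - 1451520 + 40320
= 339696000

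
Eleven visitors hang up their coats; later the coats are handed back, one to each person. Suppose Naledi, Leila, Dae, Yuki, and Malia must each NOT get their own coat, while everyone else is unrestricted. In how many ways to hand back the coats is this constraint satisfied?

25022880

Let A_j be the event that the j-th constrained one is fixed. By inclusion-exclusion over the 5 events:
Σ_{j=0}^{5} (-1)^j C(5,j)(11-j)!
= C(5,0)·11! - C(5,1)·10! + C(5,2)·9! - C(5,3)·8! + C(5,4)·7! - C(5,5)·6!
= 39916800 - 18144000 + 3628800 - 403200 + 25200 - 720
= 25022880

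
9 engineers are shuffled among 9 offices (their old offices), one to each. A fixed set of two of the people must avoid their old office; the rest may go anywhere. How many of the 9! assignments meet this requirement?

287280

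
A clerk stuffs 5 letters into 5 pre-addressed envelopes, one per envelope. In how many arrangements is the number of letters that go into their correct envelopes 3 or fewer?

119

# with exactly i fixed is C(5,i)·!(5-i); sum over i=0..3:
  i=0: C(5,0)·!5 = 1·44 = 44
  i=1: C(5,1)·!4 = 5·9 = 45
  i=2: C(5,2)·!3 = 10·2 = 20
  i=3: C(5,3)·!2 = 10·1 = 10
Total = 119.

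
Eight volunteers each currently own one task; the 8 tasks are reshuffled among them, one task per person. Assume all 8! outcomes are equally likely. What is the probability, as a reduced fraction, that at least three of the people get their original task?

Favorable outcomes: Σ_{i≥3} C(8,i)·!(8-i) = 56·44 + 70·9 + 56·2 + 28·1 + 8·0 + 1·1 = 3235.
Total outcomes: 8! = 40320.
Probability = 3235/40320 = 647/8064.

647/8064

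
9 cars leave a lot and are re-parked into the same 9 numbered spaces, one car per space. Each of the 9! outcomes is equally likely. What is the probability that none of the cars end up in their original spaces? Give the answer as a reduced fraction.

Favorable outcomes: !9 = 133496.
Total outcomes: 9! = 362880.
Probability = 133496/362880 = 16687/45360.

16687/45360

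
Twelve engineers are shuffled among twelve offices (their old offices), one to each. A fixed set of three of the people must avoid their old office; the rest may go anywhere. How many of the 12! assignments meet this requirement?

369774720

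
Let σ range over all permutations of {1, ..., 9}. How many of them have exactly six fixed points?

168

Pick the 6 fixed positions: C(9,6) = 84 ways.
The other 3 form a derangement: !3 = 2.
Total: 84 × 2 = 168.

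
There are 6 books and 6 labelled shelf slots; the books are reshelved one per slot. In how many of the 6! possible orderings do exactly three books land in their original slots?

Pick the 3 fixed positions: C(6,3) = 20 ways.
The remaining 3 must be deranged: !3 = 2.
Total: 20 × 2 = 40.

40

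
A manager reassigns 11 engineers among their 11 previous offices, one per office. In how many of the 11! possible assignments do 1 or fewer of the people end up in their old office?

# with exactly i fixed is C(11,i)·!(11-i); sum over i=0..1:
  i=0: C(11,0)·!11 = 1·14684570 = 14684570
  i=1: C(11,1)·!10 = 11·1334961 = 14684571
Total = 29369141.

29369141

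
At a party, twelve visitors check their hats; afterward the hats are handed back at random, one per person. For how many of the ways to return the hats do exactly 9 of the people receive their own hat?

440

Pick the 9 fixed positions: C(12,9) = 220 ways.
The remaining 3 must be deranged: !3 = 2.
Total: 220 × 2 = 440.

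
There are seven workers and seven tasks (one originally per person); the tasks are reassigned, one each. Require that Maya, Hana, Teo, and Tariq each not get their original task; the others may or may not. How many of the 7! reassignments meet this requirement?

2790

Inclusion-exclusion on the 4 forbidden self-matches:
Σ_{j=0}^{4} (-1)^j C(4,j)(7-j)!
= C(4,0)·7! - C(4,1)·6! + C(4,2)·5! - C(4,3)·4! + C(4,4)·3!
= 5040 - 2880 + 720 - 96 + 6
= 2790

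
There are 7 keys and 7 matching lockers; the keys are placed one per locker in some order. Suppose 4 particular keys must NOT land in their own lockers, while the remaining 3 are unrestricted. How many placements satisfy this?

2790

Inclusion-exclusion on the 4 forbidden self-matches:
Σ_{j=0}^{4} (-1)^j C(4,j)(7-j)!
= C(4,0)·7! - C(4,1)·6! + C(4,2)·5! - C(4,3)·4! + C(4,4)·3!
= 5040 - 2880 + 720 - 96 + 6
= 2790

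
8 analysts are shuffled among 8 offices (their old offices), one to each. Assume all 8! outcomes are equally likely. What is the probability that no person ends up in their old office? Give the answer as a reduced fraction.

2119/5760

Favorable outcomes: !8 = 14833.
Total outcomes: 8! = 40320.
Probability = 14833/40320 = 2119/5760.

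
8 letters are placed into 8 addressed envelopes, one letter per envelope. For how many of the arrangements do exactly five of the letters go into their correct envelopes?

Choose which 5 of the 8 are fixed: C(8,5) = 56.
The other 3 form a derangement: !3 = 2.
Total: 56 × 2 = 112.

112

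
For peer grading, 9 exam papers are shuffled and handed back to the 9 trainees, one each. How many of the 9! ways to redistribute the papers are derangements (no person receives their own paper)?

133496

!9 is the nearest integer to 9!/e.
9! = 362880, and 362880/e ≈ 133496.09, so !9 = 133496.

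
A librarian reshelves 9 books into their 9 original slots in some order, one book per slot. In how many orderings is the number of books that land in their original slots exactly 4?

Choose which 4 of the 9 are fixed: C(9,4) = 126.
The other 5 form a derangement: !5 = 44.
Total: 126 × 44 = 5544.

5544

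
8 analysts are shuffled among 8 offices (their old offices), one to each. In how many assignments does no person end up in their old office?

14833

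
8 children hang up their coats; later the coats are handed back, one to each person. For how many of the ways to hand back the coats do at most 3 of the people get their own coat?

39549

# with exactly i fixed is C(8,i)·!(8-i); sum over i=0..3:
  i=0: C(8,0)·!8 = 1·14833 = 14833
  i=1: C(8,1)·!7 = 8·1854 = 14832
  i=2: C(8,2)·!6 = 28·265 = 7420
  i=3: C(8,3)·!5 = 56·44 = 2464
Total = 39549.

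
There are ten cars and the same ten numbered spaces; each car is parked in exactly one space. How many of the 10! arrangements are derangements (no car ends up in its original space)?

1334961

The subfactorial !10 = [10!/e] (nearest integer).
10! = 3628800, and 3628800/e ≈ 1334960.92, so !10 = 1334961.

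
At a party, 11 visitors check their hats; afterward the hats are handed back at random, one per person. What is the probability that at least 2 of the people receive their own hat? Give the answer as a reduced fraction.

Favorable outcomes: Σ_{i≥2} C(11,i)·!(11-i) = 55·133496 + 165·14833 + 330·1854 + 462·265 + 462·44 + 330·9 + 165·2 + 55·1 + 11·0 + 1·1 = 10547659.
Total outcomes: 11! = 39916800.
Probability = 10547659/39916800 = 10547659/39916800.

10547659/39916800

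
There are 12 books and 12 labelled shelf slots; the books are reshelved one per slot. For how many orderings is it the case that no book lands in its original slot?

176214841

!12 = 12! · Σ_{k=0}^{12} (-1)^k/k!
= 12! - 12!/1! + 12!/2! - 12!/3! + 12!/4! - 12!/5! + 12!/6! - 12!/7! + 12!/8! - 12!/9! + 12!/10! - 12!/11! + 12!/12!
= 479001600 - 479001600 + 239500800 - 79833600 + 19958400 - 3991680 + 665280 - 95040 + 11880 - 1320 + 132 - 12 + 1
= 176214841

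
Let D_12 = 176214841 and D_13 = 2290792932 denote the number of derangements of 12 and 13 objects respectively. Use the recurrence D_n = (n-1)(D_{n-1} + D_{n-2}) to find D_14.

32071101049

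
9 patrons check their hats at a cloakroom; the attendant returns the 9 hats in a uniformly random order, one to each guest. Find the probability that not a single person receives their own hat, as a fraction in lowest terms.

Favorable outcomes: !9 = 133496.
Total outcomes: 9! = 362880.
Probability = 133496/362880 = 16687/45360.

16687/45360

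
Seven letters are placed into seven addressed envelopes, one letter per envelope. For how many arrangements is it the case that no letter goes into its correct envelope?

1854

!7 = 7! · Σ_{k=0}^{7} (-1)^k/k!
= 7! - 7!/1! + 7!/2! - 7!/3! + 7!/4! - 7!/5! + 7!/6! - 7!/7!
= 5040 - 5040 + 2520 - 840 + 210 - 42 + 7 - 1
= 1854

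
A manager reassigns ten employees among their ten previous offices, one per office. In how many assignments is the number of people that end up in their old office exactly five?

Pick the 5 fixed positions: C(10,5) = 252 ways.
The other 5 form a derangement: !5 = 44.
Total: 252 × 44 = 11088.

11088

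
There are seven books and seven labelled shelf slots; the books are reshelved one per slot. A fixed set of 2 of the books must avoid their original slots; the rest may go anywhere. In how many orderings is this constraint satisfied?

Inclusion-exclusion on the 2 forbidden self-matches:
Σ_{j=0}^{2} (-1)^j C(2,j)(7-j)!
= C(2,0)·7! - C(2,1)·6! + C(2,2)·5!
= 5040 - 1440 + 120
= 3720

3720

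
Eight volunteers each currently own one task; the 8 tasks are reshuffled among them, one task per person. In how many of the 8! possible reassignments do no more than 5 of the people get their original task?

# with exactly i fixed is C(8,i)·!(8-i); sum over i=0..5:
  i=0: C(8,0)·!8 = 1·14833 = 14833
  i=1: C(8,1)·!7 = 8·1854 = 14832
  i=2: C(8,2)·!6 = 28·265 = 7420
  i=3: C(8,3)·!5 = 56·44 = 2464
  i=4: C(8,4)·!4 = 70·9 = 630
  i=5: C(8,5)·!3 = 56·2 = 112
Total = 40291.

40291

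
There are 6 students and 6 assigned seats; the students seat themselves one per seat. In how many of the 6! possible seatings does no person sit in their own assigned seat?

The subfactorial !6 = [6!/e] (nearest integer).
6! = 720, and 720/e ≈ 264.87, so !6 = 265.

265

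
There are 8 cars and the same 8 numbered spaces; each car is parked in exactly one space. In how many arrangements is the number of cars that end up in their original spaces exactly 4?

630

Choose which 4 of the 8 are fixed: C(8,4) = 70.
The remaining 4 must be deranged: !4 = 9.
Total: 70 × 9 = 630.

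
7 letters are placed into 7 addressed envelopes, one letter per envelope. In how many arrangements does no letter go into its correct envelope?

1854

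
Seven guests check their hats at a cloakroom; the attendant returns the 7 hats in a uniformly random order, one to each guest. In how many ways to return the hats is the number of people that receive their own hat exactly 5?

Choose which 5 of the 7 are fixed: C(7,5) = 21.
The remaining 2 must be deranged: !2 = 1.
Total: 21 × 1 = 21.

21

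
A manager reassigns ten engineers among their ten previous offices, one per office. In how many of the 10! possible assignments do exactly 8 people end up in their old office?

Choose which 8 of the 10 are fixed: C(10,8) = 45.
The remaining 2 must be deranged: !2 = 1.
Total: 45 × 1 = 45.

45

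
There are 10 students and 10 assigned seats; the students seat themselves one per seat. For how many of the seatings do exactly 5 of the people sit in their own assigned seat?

11088

Choose which 5 of the 10 are fixed: C(10,5) = 252.
The other 5 form a derangement: !5 = 44.
Total: 252 × 44 = 11088.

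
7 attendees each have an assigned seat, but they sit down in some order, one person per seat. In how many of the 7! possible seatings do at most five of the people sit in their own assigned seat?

Sum C(7,i)·!(7-i) for i = 0..5:
  i=0: C(7,0)·!7 = 1·1854 = 1854
  i=1: C(7,1)·!6 = 7·265 = 1855
  i=2: C(7,2)·!5 = 21·44 = 924
  i=3: C(7,3)·!4 = 35·9 = 315
  i=4: C(7,4)·!3 = 35·2 = 70
  i=5: C(7,5)·!2 = 21·1 = 21
Total = 5039.

5039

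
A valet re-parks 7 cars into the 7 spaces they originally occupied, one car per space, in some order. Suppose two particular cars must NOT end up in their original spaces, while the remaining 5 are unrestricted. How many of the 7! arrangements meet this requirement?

Inclusion-exclusion on the 2 forbidden self-matches:
Σ_{j=0}^{2} (-1)^j C(2,j)(7-j)!
= C(2,0)·7! - C(2,1)·6! + C(2,2)·5!
= 5040 - 1440 + 120
= 3720

3720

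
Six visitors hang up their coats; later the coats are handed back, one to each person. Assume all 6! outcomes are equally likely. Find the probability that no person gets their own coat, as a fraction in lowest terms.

53/144

Favorable outcomes: !6 = 265.
Total outcomes: 6! = 720.
Probability = 265/720 = 53/144.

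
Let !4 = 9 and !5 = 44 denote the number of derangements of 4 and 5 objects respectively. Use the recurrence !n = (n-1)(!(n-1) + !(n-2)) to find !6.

265

!6 = (6-1)·(!5 + !4) = 5·(44 + 9) = 5·53 = 265.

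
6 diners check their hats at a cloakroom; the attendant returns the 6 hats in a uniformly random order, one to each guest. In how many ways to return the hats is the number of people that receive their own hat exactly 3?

Choose which 3 of the 6 are fixed: C(6,3) = 20.
The other 3 form a derangement: !3 = 2.
Total: 20 × 2 = 40.

40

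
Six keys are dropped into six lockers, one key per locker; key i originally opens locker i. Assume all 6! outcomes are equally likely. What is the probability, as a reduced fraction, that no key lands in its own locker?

Favorable outcomes: !6 = 265.
Total outcomes: 6! = 720.
Probability = 265/720 = 53/144.

53/144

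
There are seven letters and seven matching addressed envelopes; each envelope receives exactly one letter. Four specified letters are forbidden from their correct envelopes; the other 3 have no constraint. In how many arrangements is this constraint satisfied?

2790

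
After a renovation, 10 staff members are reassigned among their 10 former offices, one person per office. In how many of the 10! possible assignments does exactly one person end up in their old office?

1334960

Pick the single fixed position: C(10,1) = 10 ways.
The remaining 9 must be deranged: !9 = 133496.
Total: 10 × 133496 = 1334960.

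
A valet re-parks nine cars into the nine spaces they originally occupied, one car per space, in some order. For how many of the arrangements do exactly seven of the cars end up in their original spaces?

36

Pick the 7 fixed positions: C(9,7) = 36 ways.
The other 2 form a derangement: !2 = 1.
Total: 36 × 1 = 36.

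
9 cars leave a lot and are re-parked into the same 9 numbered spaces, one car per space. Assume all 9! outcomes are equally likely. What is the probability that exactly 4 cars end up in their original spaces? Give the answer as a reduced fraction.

11/720

Favorable outcomes: C(9,4)·!5 = 126·44 = 5544.
Total outcomes: 9! = 362880.
Probability = 5544/362880 = 11/720.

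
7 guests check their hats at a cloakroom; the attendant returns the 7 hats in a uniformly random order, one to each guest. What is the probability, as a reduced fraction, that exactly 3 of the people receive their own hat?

Favorable outcomes: C(7,3)·!4 = 35·9 = 315.
Total outcomes: 7! = 5040.
Probability = 315/5040 = 1/16.

1/16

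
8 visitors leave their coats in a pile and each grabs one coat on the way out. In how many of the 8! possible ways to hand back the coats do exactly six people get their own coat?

Choose which 6 of the 8 are fixed: C(8,6) = 28.
The remaining 2 must be deranged: !2 = 1.
Total: 28 × 1 = 28.

28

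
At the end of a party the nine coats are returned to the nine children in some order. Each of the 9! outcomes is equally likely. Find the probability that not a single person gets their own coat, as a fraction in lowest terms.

16687/45360

Favorable outcomes: !9 = 133496.
Total outcomes: 9! = 362880.
Probability = 133496/362880 = 16687/45360.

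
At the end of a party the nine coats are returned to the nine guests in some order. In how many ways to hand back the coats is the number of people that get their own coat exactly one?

133497

Pick the single fixed position: C(9,1) = 9 ways.
The remaining 8 must be deranged: !8 = 14833.
Total: 9 × 14833 = 133497.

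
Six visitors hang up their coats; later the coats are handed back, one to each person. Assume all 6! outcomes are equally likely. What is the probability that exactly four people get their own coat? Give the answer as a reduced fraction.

1/48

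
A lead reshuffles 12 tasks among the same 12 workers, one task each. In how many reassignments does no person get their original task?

Use !n = n·!(n-1) + (-1)^n.
!12 = 12·14684570 + 1 = 176214841

176214841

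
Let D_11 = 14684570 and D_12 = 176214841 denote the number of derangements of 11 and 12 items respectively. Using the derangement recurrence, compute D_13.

D_13 = (13-1)·(D_12 + D_11) = 12·(176214841 + 14684570) = 12·190899411 = 2290792932.

2290792932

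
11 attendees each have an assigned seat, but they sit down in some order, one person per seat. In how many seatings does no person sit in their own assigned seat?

14684570

!11 is the nearest integer to 11!/e.
11! = 39916800, and 39916800/e ≈ 14684570.08, so !11 = 14684570.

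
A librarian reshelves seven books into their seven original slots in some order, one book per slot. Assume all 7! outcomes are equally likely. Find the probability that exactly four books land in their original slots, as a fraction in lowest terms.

Favorable outcomes: C(7,4)·!3 = 35·2 = 70.
Total outcomes: 7! = 5040.
Probability = 70/5040 = 1/72.

1/72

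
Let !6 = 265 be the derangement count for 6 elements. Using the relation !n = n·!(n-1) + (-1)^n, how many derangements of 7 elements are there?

!7 = 7·265 - 1 = 1854.

1854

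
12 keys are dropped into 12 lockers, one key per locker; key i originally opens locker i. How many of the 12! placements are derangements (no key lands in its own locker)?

The number of derangements of 12 is !12 = Σ_{k=0}^{12} (-1)^k·12!/k!
= 12! - 12!/1! + 12!/2! - 12!/3! + 12!/4! - 12!/5! + 12!/6! - 12!/7! + 12!/8! - 12!/9! + 12!/10! - 12!/11! + 12!/12!
= 479001600 - 479001600 + 239500800 - 79833600 + 19958400 - 3991680 + 665280 - 95040 + 11880 - 1320 + 132 - 12 + 1
= 176214841

176214841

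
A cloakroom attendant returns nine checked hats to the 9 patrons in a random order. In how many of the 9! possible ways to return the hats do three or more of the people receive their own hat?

Sum C(9,i)·!(9-i) for i = 3..9:
  i=3: C(9,3)·!6 = 84·265 = 22260
  i=4: C(9,4)·!5 = 126·44 = 5544
  i=5: C(9,5)·!4 = 126·9 = 1134
  i=6: C(9,6)·!3 = 84·2 = 168
  i=7: C(9,7)·!2 = 36·1 = 36
  i=8: C(9,8)·!1 = 9·0 = 0
  i=9: C(9,9)·!0 = 1·1 = 1
Total = 29143.

29143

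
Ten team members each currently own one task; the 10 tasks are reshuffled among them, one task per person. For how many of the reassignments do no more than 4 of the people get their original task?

3615536

# with exactly i fixed is C(10,i)·!(10-i); sum over i=0..4:
  i=0: C(10,0)·!10 = 1·1334961 = 1334961
  i=1: C(10,1)·!9 = 10·133496 = 1334960
  i=2: C(10,2)·!8 = 45·14833 = 667485
  i=3: C(10,3)·!7 = 120·1854 = 222480
  i=4: C(10,4)·!6 = 210·265 = 55650
Total = 3615536.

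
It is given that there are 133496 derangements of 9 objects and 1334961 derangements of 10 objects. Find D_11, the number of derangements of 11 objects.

14684570

D_11 = (11-1)·(D_10 + D_9) = 10·(1334961 + 133496) = 10·1468457 = 14684570.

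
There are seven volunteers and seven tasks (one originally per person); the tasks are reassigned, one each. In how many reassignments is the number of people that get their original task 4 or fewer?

5018

Sum C(7,i)·!(7-i) for i = 0..4:
  i=0: C(7,0)·!7 = 1·1854 = 1854
  i=1: C(7,1)·!6 = 7·265 = 1855
  i=2: C(7,2)·!5 = 21·44 = 924
  i=3: C(7,3)·!4 = 35·9 = 315
  i=4: C(7,4)·!3 = 35·2 = 70
Total = 5018.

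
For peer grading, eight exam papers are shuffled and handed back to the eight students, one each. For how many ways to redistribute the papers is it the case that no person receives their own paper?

!8 is the nearest integer to 8!/e.
8! = 40320, and 40320/e ≈ 14832.90, so !8 = 14833.

14833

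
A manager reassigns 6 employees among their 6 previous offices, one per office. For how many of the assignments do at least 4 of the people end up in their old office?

16

Sum C(6,i)·!(6-i) for i = 4..6:
  i=4: C(6,4)·!2 = 15·1 = 15
  i=5: C(6,5)·!1 = 6·0 = 0
  i=6: C(6,6)·!0 = 1·1 = 1
Total = 16.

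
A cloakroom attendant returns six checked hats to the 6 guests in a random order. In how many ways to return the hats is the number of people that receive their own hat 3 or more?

56

# with exactly i fixed is C(6,i)·!(6-i); sum over i=3..6:
  i=3: C(6,3)·!3 = 20·2 = 40
  i=4: C(6,4)·!2 = 15·1 = 15
  i=5: C(6,5)·!1 = 6·0 = 0
  i=6: C(6,6)·!0 = 1·1 = 1
Total = 56.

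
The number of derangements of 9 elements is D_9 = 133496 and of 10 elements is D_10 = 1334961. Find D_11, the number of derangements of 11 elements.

D_11 = (11-1)·(D_10 + D_9) = 10·(1334961 + 133496) = 10·1468457 = 14684570.

14684570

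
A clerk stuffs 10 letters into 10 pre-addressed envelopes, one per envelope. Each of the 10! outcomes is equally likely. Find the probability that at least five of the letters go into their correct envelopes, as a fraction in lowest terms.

829/226800

Favorable outcomes: Σ_{i≥5} C(10,i)·!(10-i) = 252·44 + 210·9 + 120·2 + 45·1 + 10·0 + 1·1 = 13264.
Total outcomes: 10! = 3628800.
Probability = 13264/3628800 = 829/226800.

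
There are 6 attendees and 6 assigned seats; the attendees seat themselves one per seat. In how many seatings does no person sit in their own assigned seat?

The subfactorial !6 = [6!/e] (nearest integer).
6! = 720, and 720/e ≈ 264.87, so !6 = 265.

265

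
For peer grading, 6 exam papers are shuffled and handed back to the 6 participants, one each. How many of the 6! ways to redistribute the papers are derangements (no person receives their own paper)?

Use !n = n·!(n-1) + (-1)^n.
!6 = 6·44 + 1 = 265

265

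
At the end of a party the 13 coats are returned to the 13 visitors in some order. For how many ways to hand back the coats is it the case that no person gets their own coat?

2290792932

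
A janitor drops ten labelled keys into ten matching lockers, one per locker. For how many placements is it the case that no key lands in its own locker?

1334961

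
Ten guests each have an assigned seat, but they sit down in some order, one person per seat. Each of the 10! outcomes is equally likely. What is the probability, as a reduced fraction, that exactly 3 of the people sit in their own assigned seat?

Favorable outcomes: C(10,3)·!7 = 120·1854 = 222480.
Total outcomes: 10! = 3628800.
Probability = 222480/3628800 = 103/1680.

103/1680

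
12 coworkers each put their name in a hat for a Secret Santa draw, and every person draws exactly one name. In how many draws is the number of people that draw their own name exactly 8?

4455

Pick the 8 fixed positions: C(12,8) = 495 ways.
The other 4 form a derangement: !4 = 9.
Total: 495 × 9 = 4455.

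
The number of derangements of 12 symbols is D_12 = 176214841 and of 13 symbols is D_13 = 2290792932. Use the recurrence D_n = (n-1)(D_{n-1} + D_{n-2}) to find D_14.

D_14 = (14-1)·(D_13 + D_12) = 13·(2290792932 + 176214841) = 13·2467007773 = 32071101049.

32071101049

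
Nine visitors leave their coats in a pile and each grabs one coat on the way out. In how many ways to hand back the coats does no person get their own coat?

The number of derangements of 9 is !9 = Σ_{k=0}^{9} (-1)^k·9!/k!
= 9! - 9!/1! + 9!/2! - 9!/3! + 9!/4! - 9!/5! + 9!/6! - 9!/7! + 9!/8! - 9!/9!
= 362880 - 362880 + 181440 - 60480 + 15120 - 3024 + 504 - 72 + 9 - 1
= 133496

133496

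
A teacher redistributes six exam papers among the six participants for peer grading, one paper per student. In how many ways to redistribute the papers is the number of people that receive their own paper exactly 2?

Choose which 2 of the 6 are fixed: C(6,2) = 15.
The other 4 form a derangement: !4 = 9.
Total: 15 × 9 = 135.

135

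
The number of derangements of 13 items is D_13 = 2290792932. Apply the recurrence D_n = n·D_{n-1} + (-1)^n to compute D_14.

32071101049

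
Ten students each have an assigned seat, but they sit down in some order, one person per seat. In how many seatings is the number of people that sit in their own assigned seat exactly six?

1890

Pick the 6 fixed positions: C(10,6) = 210 ways.
The remaining 4 must be deranged: !4 = 9.
Total: 210 × 9 = 1890.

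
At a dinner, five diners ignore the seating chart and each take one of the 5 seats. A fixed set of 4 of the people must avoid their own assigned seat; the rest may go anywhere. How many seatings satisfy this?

Inclusion-exclusion on the 4 forbidden self-matches:
Σ_{j=0}^{4} (-1)^j C(4,j)(5-j)!
= C(4,0)·5! - C(4,1)·4! + C(4,2)·3! - C(4,3)·2! + C(4,4)·1!
= 120 - 96 + 36 - 8 + 1
= 53

53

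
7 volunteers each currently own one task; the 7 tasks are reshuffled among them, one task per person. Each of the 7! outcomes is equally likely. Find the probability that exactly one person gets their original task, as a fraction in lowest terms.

53/144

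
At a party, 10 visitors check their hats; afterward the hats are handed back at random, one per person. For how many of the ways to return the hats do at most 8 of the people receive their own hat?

# with exactly i fixed is C(10,i)·!(10-i); sum over i=0..8:
  i=0: C(10,0)·!10 = 1·1334961 = 1334961
  i=1: C(10,1)·!9 = 10·133496 = 1334960
  i=2: C(10,2)·!8 = 45·14833 = 667485
  i=3: C(10,3)·!7 = 120·1854 = 222480
  i=4: C(10,4)·!6 = 210·265 = 55650
  i=5: C(10,5)·!5 = 252·44 = 11088
  i=6: C(10,6)·!4 = 210·9 = 1890
  i=7: C(10,7)·!3 = 120·2 = 240
  i=8: C(10,8)·!2 = 45·1 = 45
Total = 3628799.

3628799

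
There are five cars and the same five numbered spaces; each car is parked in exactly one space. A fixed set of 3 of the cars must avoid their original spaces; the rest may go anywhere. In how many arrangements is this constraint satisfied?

Inclusion-exclusion on the 3 forbidden self-matches:
Σ_{j=0}^{3} (-1)^j C(3,j)(5-j)!
= C(3,0)·5! - C(3,1)·4! + C(3,2)·3! - C(3,3)·2!
= 120 - 72 + 18 - 2
= 64

64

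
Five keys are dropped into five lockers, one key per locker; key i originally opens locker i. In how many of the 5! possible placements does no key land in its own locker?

44

The number of derangements of 5 is !5 = Σ_{k=0}^{5} (-1)^k·5!/k!
= 5! - 5!/1! + 5!/2! - 5!/3! + 5!/4! - 5!/5!
= 120 - 120 + 60 - 20 + 5 - 1
= 44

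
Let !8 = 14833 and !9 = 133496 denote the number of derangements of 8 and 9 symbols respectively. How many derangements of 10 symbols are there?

1334961

!10 = (10-1)·(!9 + !8) = 9·(133496 + 14833) = 9·148329 = 1334961.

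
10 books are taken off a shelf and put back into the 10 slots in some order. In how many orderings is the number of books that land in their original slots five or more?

13264

Sum C(10,i)·!(10-i) for i = 5..10:
  i=5: C(10,5)·!5 = 252·44 = 11088
  i=6: C(10,6)·!4 = 210·9 = 1890
  i=7: C(10,7)·!3 = 120·2 = 240
  i=8: C(10,8)·!2 = 45·1 = 45
  i=9: C(10,9)·!1 = 10·0 = 0
  i=10: C(10,10)·!0 = 1·1 = 1
Total = 13264.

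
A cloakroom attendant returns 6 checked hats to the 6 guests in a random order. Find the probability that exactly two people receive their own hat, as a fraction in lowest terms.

Favorable outcomes: C(6,2)·!4 = 15·9 = 135.
Total outcomes: 6! = 720.
Probability = 135/720 = 3/16.

3/16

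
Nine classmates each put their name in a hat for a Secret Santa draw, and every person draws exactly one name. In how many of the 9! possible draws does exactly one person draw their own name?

133497

Pick the single fixed position: C(9,1) = 9 ways.
The other 8 form a derangement: !8 = 14833.
Total: 9 × 14833 = 133497.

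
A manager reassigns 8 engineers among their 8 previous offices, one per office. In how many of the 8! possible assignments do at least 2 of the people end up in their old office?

10655

Sum C(8,i)·!(8-i) for i = 2..8:
  i=2: C(8,2)·!6 = 28·265 = 7420
  i=3: C(8,3)·!5 = 56·44 = 2464
  i=4: C(8,4)·!4 = 70·9 = 630
  i=5: C(8,5)·!3 = 56·2 = 112
  i=6: C(8,6)·!2 = 28·1 = 28
  i=7: C(8,7)·!1 = 8·0 = 0
  i=8: C(8,8)·!0 = 1·1 = 1
Total = 10655.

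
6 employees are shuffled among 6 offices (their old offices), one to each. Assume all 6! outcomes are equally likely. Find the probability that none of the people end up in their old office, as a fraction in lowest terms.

53/144

Favorable outcomes: !6 = 265.
Total outcomes: 6! = 720.
Probability = 265/720 = 53/144.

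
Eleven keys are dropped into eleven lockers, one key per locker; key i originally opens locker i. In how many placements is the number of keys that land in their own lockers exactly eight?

Choose which 8 of the 11 are fixed: C(11,8) = 165.
The other 3 form a derangement: !3 = 2.
Total: 165 × 2 = 330.

330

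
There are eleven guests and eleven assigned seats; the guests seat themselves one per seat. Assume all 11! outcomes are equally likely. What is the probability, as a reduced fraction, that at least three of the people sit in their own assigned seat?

3205379/39916800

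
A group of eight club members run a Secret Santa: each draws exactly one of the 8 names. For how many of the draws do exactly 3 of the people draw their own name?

Choose which 3 of the 8 are fixed: C(8,3) = 56.
The other 5 form a derangement: !5 = 44.
Total: 56 × 44 = 2464.

2464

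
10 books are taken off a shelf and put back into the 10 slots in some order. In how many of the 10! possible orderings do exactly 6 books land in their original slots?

1890

Choose which 6 of the 10 are fixed: C(10,6) = 210.
The other 4 form a derangement: !4 = 9.
Total: 210 × 9 = 1890.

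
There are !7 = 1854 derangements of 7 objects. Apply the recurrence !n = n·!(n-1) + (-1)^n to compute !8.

!8 = 8·1854 + 1 = 14833.

14833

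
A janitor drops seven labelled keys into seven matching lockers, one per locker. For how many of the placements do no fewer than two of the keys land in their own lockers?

Sum C(7,i)·!(7-i) for i = 2..7:
  i=2: C(7,2)·!5 = 21·44 = 924
  i=3: C(7,3)·!4 = 35·9 = 315
  i=4: C(7,4)·!3 = 35·2 = 70
  i=5: C(7,5)·!2 = 21·1 = 21
  i=6: C(7,6)·!1 = 7·0 = 0
  i=7: C(7,7)·!0 = 1·1 = 1
Total = 1331.

1331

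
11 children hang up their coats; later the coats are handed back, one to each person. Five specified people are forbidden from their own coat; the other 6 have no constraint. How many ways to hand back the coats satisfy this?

Inclusion-exclusion on the 5 forbidden self-matches:
Σ_{j=0}^{5} (-1)^j C(5,j)(11-j)!
= C(5,0)·11! - C(5,1)·10! + C(5,2)·9! - C(5,3)·8! + C(5,4)·7! - C(5,5)·6!
= 39916800 - 18144000 + 3628800 - 403200 + 25200 - 720
= 25022880

25022880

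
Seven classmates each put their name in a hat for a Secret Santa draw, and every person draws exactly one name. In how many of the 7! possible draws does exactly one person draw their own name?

Pick the single fixed position: C(7,1) = 7 ways.
The other 6 form a derangement: !6 = 265.
Total: 7 × 265 = 1855.

1855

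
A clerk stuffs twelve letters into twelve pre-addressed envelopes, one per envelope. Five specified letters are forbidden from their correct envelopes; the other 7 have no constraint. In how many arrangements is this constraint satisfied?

Let A_j be the event that the j-th constrained one is fixed. By inclusion-exclusion over the 5 events:
Σ_{j=0}^{5} (-1)^j C(5,j)(12-j)!
= C(5,0)·12! - C(5,1)·11! + C(5,2)·10! - C(5,3)·9! + C(5,4)·8! - C(5,5)·7!
= 479001600 - 199584000 + 36288000 - 3628800 + 201600 - 5040
= 312273360

312273360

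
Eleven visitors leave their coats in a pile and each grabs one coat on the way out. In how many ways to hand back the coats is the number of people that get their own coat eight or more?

386

Sum C(11,i)·!(11-i) for i = 8..11:
  i=8: C(11,8)·!3 = 165·2 = 330
  i=9: C(11,9)·!2 = 55·1 = 55
  i=10: C(11,10)·!1 = 11·0 = 0
  i=11: C(11,11)·!0 = 1·1 = 1
Total = 386.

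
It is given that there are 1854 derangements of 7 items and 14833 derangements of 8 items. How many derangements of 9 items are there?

133496

!9 = (9-1)·(!8 + !7) = 8·(14833 + 1854) = 8·16687 = 133496.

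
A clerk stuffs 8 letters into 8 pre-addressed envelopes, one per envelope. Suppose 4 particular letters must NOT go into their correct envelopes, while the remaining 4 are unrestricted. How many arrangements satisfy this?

24024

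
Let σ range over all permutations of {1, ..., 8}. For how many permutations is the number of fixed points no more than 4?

40179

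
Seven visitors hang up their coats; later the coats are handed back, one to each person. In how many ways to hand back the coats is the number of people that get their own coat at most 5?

5039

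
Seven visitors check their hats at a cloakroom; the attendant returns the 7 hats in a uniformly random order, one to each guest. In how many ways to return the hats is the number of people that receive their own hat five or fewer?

# with exactly i fixed is C(7,i)·!(7-i); sum over i=0..5:
  i=0: C(7,0)·!7 = 1·1854 = 1854
  i=1: C(7,1)·!6 = 7·265 = 1855
  i=2: C(7,2)·!5 = 21·44 = 924
  i=3: C(7,3)·!4 = 35·9 = 315
  i=4: C(7,4)·!3 = 35·2 = 70
  i=5: C(7,5)·!2 = 21·1 = 21
Total = 5039.

5039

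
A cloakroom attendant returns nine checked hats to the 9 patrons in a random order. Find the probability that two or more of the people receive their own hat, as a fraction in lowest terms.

95887/362880

Favorable outcomes: Σ_{i≥2} C(9,i)·!(9-i) = 36·1854 + 84·265 + 126·44 + 126·9 + 84·2 + 36·1 + 9·0 + 1·1 = 95887.
Total outcomes: 9! = 362880.
Probability = 95887/362880 = 95887/362880.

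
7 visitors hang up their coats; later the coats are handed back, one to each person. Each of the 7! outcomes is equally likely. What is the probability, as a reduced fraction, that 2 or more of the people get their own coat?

Favorable outcomes: Σ_{i≥2} C(7,i)·!(7-i) = 21·44 + 35·9 + 35·2 + 21·1 + 7·0 + 1·1 = 1331.
Total outcomes: 7! = 5040.
Probability = 1331/5040 = 1331/5040.

1331/5040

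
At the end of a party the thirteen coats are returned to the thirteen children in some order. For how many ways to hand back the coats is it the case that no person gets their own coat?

Use !n = n·!(n-1) + (-1)^n.
!13 = 13·176214841 - 1 = 2290792932

2290792932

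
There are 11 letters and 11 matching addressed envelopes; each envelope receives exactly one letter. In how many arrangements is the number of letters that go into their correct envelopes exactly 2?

7342280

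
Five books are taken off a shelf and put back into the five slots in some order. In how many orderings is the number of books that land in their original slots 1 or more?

# with exactly i fixed is C(5,i)·!(5-i); sum over i=1..5:
  i=1: C(5,1)·!4 = 5·9 = 45
  i=2: C(5,2)·!3 = 10·2 = 20
  i=3: C(5,3)·!2 = 10·1 = 10
  i=4: C(5,4)·!1 = 5·0 = 0
  i=5: C(5,5)·!0 = 1·1 = 1
Total = 76.

76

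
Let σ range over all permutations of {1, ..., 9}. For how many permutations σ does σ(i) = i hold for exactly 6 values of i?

168

Choose which 6 of the 9 are fixed: C(9,6) = 84.
The other 3 form a derangement: !3 = 2.
Total: 84 × 2 = 168.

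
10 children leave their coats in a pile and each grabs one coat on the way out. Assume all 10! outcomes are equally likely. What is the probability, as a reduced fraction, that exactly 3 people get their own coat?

Favorable outcomes: C(10,3)·!7 = 120·1854 = 222480.
Total outcomes: 10! = 3628800.
Probability = 222480/3628800 = 103/1680.

103/1680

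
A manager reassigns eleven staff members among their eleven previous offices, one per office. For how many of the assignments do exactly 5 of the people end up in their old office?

122430

Choose which 5 of the 11 are fixed: C(11,5) = 462.
The other 6 form a derangement: !6 = 265.
Total: 462 × 265 = 122430.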